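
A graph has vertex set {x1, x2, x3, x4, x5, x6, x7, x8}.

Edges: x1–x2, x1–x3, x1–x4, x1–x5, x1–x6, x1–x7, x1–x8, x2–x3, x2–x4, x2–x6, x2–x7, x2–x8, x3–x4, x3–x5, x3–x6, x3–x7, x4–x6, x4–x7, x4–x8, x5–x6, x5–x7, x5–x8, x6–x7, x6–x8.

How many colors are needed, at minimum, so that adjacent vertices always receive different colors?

6

x1, x2, x3, x4, x6, x7 are pairwise adjacent (a clique of size 6), so at least 6 colors are needed.
6 colors suffice: color 1 → {x1}; color 2 → {x6}; color 3 → {x4, x5}; color 4 → {x2}; color 5 → {x3, x8}; color 6 → {x7}. Each edge has distinct colors on its endpoints.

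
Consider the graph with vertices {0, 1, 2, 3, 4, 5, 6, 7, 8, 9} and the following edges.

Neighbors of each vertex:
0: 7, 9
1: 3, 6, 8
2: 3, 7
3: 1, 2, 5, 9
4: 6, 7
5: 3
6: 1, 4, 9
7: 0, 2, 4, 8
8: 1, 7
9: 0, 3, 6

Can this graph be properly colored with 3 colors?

Yes

The chromatic number is 3. The cycle 8-1-3-2-7-8 has odd length 5, so it cannot be 2-colored; at least 3 colors are needed.
3 colors suffice: color a → {3, 6, 7}; color b → {1, 2, 4, 5, 9}; color c → {0, 8}.
That is already a proper 3-coloring.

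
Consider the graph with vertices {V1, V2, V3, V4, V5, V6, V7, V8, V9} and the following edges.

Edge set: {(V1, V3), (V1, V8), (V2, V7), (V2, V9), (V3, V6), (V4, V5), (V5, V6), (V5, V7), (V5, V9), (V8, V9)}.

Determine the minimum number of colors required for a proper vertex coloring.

2

V3 and V6 are adjacent, so at least 2 colors are needed.
2 colors suffice: V1=2, V2=1, V3=1, V4=2, V5=1, V6=2, V7=2, V8=1, V9=2. Every edge joins two different colors.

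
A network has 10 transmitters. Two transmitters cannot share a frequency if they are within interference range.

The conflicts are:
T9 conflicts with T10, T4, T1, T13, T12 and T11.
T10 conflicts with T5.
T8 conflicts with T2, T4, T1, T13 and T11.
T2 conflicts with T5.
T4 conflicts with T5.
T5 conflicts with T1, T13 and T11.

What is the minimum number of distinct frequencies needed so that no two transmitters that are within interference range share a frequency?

2

T10 and T5 conflict, so at least 2 frequencies are needed.
2 frequencies suffice: frequency 1 → {T9, T8, T5}; frequency 2 → {T10, T2, T4, T1, T13, T12, T11}. No two conflicting transmitters share a frequency.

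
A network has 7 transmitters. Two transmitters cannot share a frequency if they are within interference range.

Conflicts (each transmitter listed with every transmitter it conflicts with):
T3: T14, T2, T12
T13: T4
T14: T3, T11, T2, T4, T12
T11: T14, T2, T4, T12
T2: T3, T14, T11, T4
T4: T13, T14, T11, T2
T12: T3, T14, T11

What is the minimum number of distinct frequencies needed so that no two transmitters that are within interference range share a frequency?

T14, T11, T2, T4 pairwise conflict, so at least 4 frequencies are needed.
4 frequencies suffice: frequency 1 → {T13, T14}; frequency 2 → {T3, T4}; frequency 3 → {T11}; frequency 4 → {T2, T12}. Every pair that conflicts lands in different frequencies.

4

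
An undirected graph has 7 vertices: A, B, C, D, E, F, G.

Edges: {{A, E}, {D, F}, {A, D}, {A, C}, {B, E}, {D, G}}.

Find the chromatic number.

D and F are adjacent, so at least 2 colors are needed.
2 colors suffice: color 1 → {A, B, F, G}; color 2 → {C, D, E}. Every edge joins two different colors.

2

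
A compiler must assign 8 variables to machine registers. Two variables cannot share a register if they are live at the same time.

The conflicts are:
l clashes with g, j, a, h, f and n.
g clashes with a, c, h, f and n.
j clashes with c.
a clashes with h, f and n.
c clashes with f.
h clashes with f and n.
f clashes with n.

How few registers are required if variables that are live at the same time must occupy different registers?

6

l, g, a, h, f, n all conflict with each other, so at least 6 registers are needed.
6 registers suffice: register 1 → {j, f}; register 2 → {g}; register 3 → {l, c}; register 4 → {a}; register 5 → {n}; register 6 → {h}. Every pair that conflicts lands in different registers.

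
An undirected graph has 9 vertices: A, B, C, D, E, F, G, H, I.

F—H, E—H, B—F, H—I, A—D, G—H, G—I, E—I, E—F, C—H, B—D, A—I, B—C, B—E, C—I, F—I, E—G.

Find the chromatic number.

E, F, H, I are pairwise adjacent (a clique of size 4), so at least 4 colors are needed.
A valid assignment using 4 colors: A=green, B=red, C=blue, D=blue, E=blue, F=yellow, G=yellow, H=green, I=red. No two adjacent vertices share a color.

4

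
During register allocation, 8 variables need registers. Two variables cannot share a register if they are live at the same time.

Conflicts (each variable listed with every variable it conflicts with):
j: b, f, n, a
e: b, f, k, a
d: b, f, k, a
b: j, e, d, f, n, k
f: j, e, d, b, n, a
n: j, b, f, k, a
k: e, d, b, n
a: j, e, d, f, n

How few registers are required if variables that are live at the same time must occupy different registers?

4

j, f, n, a pairwise conflict, so at least 4 registers are needed.
4 registers suffice: register 1 → {b, a}; register 2 → {f, k}; register 3 → {e, d, n}; register 4 → {j}. Every pair that conflicts lands in different registers.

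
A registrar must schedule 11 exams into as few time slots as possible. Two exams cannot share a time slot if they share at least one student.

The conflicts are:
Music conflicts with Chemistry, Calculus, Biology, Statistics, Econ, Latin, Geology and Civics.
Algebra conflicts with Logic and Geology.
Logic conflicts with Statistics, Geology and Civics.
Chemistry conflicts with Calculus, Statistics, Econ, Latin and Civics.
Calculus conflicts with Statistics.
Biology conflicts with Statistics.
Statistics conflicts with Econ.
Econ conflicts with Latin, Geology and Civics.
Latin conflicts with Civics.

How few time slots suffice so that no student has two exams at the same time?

5

Music, Chemistry, Econ, Latin, Civics are mutually in conflict, so at least 5 time slots are needed.
5 time slots suffice: Music=1, Algebra=3, Logic=1, Chemistry=3, Calculus=4, Biology=3, Statistics=2, Econ=4, Latin=5, Geology=2, Civics=2. No two conflicting exams share a time slot.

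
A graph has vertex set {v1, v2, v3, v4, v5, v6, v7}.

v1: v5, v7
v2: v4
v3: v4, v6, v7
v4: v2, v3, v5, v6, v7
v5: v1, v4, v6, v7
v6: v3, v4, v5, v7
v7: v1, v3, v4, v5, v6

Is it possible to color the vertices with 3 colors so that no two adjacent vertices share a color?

No

v4, v5, v6, v7 are pairwise adjacent (a clique of size 4), so at least 4 colors are needed.
So 3 colors are not enough.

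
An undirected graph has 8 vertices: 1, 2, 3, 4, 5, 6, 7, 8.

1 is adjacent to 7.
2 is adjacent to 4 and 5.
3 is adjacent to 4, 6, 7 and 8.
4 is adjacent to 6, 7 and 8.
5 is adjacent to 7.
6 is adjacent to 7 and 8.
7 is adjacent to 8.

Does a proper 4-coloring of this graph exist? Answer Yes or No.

No

3, 4, 6, 7, 8 are pairwise adjacent (a clique of size 5), so at least 5 colors are needed.
So 4 colors are not enough.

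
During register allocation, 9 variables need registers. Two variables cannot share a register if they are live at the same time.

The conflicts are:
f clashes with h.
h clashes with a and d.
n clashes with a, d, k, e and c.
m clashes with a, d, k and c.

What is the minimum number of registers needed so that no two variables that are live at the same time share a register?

2

n and c conflict, so at least 2 registers are needed.
2 registers suffice: register 1 → {h, n, m}; register 2 → {f, a, d, k, e, c}. No two conflicting variables share a register.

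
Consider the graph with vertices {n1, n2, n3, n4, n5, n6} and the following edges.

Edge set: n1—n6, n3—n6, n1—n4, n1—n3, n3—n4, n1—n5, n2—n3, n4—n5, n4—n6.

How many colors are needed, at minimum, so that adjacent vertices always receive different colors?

4

n1, n3, n4, n6 are mutually adjacent (a clique of size 4), so at least 4 colors are needed.
4 colors suffice: n1=G, n2=B, n3=R, n4=B, n5=R, n6=Y. Each edge has distinct colors on its endpoints.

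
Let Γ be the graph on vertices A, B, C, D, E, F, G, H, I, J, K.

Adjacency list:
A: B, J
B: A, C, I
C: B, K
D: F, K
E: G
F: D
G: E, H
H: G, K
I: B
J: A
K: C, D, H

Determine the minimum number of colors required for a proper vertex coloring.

2

A and B are adjacent, so at least 2 colors are needed.
2 colors suffice: A=2, B=1, C=2, D=2, E=2, F=1, G=1, H=2, I=2, J=1, K=1. No two adjacent vertices share a color.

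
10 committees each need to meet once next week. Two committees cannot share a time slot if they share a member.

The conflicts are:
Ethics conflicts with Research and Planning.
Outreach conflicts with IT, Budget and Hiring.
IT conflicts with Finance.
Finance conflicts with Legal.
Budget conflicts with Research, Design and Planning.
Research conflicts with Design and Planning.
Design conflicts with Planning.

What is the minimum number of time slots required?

Budget, Research, Design, Planning are mutually in conflict, so at least 4 time slots are needed.
4 time slots suffice: Ethics=1, Outreach=2, IT=1, Finance=2, Budget=1, Hiring=1, Research=3, Design=4, Planning=2, Legal=1. No two conflicting committees share a time slot.

4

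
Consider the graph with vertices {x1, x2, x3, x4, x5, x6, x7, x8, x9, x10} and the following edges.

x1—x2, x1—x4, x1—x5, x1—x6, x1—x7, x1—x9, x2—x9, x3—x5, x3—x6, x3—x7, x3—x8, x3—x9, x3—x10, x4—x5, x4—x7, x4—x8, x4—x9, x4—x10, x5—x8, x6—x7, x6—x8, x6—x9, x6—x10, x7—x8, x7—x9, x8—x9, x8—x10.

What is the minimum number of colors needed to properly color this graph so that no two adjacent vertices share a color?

5

x3, x6, x7, x8, x9 are mutually adjacent (a clique of size 5), so at least 5 colors are needed.
5 colors suffice: color 1 → {x1, x8}; color 2 → {x5, x9, x10}; color 3 → {x2, x3, x4}; color 4 → {x7}; color 5 → {x6}. No two adjacent vertices share a color.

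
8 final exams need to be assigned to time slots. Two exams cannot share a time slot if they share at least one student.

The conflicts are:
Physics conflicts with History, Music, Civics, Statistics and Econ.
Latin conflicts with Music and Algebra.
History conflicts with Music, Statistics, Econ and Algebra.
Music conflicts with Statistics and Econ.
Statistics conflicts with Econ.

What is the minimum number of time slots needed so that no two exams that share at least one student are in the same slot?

Physics, History, Music, Statistics, Econ are mutually in conflict, so at least 5 time slots are needed.
5 time slots suffice: Physics=2, Latin=2, History=3, Music=1, Civics=1, Statistics=5, Econ=4, Algebra=1. Every pair that conflicts lands in different time slots.

5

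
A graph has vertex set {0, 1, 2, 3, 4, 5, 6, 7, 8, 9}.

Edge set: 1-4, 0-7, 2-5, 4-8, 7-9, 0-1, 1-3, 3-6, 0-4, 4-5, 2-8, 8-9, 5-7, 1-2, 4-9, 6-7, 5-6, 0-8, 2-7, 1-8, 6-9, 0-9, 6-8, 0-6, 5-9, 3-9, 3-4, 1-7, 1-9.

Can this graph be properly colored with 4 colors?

No

0, 1, 4, 8, 9 are mutually adjacent (a clique of size 5), so at least 5 colors are needed.
So 4 colors are not enough.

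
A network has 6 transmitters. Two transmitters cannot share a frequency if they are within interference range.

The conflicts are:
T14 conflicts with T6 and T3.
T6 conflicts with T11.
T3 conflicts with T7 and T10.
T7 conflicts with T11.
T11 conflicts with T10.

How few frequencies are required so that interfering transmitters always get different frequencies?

The cycle T3-T7-T11-T6-T14-T3 has odd length 5, so it cannot be 2-colored; at least 3 frequencies are needed.
3 frequencies suffice: frequency 1 → {T3, T11}; frequency 2 → {T14, T7, T10}; frequency 3 → {T6}. Each listed conflict is separated.

3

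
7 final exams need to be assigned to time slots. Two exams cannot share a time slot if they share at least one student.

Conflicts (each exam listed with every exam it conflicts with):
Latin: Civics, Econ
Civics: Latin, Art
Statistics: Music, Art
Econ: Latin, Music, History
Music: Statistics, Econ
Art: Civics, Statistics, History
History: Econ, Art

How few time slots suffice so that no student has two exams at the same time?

3

The cycle Latin-Civics-Art-History-Econ-Latin has odd length 5, so it cannot be 2-colored; at least 3 time slots are needed.
3 time slots suffice: time slot 1 → {Econ, Art}; time slot 2 → {Civics, Music, History}; time slot 3 → {Latin, Statistics}. Each listed conflict is separated.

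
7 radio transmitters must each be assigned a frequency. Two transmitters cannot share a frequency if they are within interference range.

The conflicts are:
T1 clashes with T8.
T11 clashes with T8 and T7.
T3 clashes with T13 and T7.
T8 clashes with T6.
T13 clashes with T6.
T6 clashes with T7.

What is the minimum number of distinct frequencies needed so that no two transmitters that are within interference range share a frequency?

T3 and T13 conflict, so at least 2 frequencies are needed.
2 frequencies suffice: frequency 1 → {T1, T11, T3, T6}; frequency 2 → {T8, T13, T7}. Every pair that conflicts lands in different frequencies.

2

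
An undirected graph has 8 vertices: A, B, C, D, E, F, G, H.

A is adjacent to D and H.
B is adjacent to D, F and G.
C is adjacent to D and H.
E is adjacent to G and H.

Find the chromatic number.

2

C and H are adjacent, so at least 2 colors are needed.
2 colors suffice: A=blue, B=blue, C=blue, D=red, E=blue, F=red, G=red, H=red. Each edge has distinct colors on its endpoints.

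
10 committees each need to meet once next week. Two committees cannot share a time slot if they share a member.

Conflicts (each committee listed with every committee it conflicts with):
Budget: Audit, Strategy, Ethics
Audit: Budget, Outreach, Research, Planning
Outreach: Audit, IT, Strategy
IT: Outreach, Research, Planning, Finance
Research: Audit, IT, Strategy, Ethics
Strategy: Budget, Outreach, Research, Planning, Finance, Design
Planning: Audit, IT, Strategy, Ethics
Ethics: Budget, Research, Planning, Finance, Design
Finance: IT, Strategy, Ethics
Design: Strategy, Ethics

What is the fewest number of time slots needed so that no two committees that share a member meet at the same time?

2

Research and Strategy conflict, so at least 2 time slots are needed.
2 time slots suffice: time slot 1 → {Audit, IT, Strategy, Ethics}; time slot 2 → {Budget, Outreach, Research, Planning, Finance, Design}. Every pair that conflicts lands in different time slots.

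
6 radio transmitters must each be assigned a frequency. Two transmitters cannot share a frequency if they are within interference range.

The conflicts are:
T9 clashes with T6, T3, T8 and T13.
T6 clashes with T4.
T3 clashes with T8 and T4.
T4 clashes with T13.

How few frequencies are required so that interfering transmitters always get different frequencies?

T9, T3, T8 are mutually in conflict, so at least 3 frequencies are needed.
3 frequencies suffice: frequency 1 → {T9, T4}; frequency 2 → {T6, T3, T13}; frequency 3 → {T8}. Each listed conflict is separated.

3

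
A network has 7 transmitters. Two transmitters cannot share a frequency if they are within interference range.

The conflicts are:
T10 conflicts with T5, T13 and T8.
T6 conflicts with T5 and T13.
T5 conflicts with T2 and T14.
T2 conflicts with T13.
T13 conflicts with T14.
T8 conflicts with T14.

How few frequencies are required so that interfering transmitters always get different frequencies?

T8 and T14 conflict, so at least 2 frequencies are needed.
2 frequencies suffice: frequency 1 → {T5, T13, T8}; frequency 2 → {T10, T6, T2, T14}. No two conflicting transmitters share a frequency.

2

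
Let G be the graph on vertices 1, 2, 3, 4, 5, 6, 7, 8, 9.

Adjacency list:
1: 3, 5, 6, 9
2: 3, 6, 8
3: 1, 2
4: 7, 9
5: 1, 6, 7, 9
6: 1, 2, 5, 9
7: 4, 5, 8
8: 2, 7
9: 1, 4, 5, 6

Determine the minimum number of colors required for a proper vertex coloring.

4

1, 5, 6, 9 form a clique, so at least 4 colors are needed.
A valid assignment using 4 colors: 1=green, 2=red, 3=blue, 4=red, 5=red, 6=yellow, 7=blue, 8=green, 9=blue. Each edge has distinct colors on its endpoints.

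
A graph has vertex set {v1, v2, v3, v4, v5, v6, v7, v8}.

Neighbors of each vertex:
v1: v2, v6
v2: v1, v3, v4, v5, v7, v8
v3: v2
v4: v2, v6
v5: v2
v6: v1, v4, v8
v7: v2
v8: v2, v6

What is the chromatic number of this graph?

v2 and v7 are adjacent, so at least 2 colors are needed.
One proper 2-coloring: v1=2, v2=1, v3=2, v4=2, v5=2, v6=1, v7=2, v8=2. Every edge joins two different colors.

2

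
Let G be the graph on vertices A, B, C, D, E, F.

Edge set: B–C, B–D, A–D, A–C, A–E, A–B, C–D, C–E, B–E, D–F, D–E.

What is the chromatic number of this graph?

A, B, C, D, E form a clique, so at least 5 colors are needed.
5 colors suffice: color red → {D}; color blue → {A, F}; color green → {B}; color yellow → {E}; color purple → {C}. Each edge has distinct colors on its endpoints.

5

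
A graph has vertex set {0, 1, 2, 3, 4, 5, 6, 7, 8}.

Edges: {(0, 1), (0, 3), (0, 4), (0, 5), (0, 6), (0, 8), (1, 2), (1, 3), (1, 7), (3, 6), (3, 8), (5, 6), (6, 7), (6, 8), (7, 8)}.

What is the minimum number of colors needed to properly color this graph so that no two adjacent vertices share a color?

0, 3, 6, 8 are mutually adjacent (a clique of size 4), so at least 4 colors are needed.
4 colors suffice: color red → {0, 2, 7}; color blue → {1, 4, 6}; color green → {3, 5}; color yellow → {8}. Each edge has distinct colors on its endpoints.

4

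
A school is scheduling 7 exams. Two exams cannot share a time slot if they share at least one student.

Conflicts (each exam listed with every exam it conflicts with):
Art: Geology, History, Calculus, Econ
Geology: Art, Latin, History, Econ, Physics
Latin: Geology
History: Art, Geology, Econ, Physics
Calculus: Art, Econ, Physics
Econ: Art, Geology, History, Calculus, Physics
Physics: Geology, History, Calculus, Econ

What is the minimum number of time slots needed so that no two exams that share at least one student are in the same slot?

4

Art, Geology, History, Econ all conflict with each other, so at least 4 time slots are needed.
4 time slots suffice: time slot 1 → {Geology, Calculus}; time slot 2 → {Latin, Econ}; time slot 3 → {Art, Physics}; time slot 4 → {History}. Every pair that conflicts lands in different time slots.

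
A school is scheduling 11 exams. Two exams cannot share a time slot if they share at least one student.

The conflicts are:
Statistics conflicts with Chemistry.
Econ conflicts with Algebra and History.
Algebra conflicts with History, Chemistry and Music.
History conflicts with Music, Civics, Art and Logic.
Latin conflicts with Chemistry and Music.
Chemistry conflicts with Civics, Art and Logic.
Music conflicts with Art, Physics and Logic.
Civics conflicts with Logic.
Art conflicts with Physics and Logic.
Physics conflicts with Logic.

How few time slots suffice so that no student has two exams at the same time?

4

History, Music, Art, Logic pairwise conflict, so at least 4 time slots are needed.
4 time slots suffice: time slot 1 → {Econ, Chemistry, Music}; time slot 2 → {Statistics, History, Latin, Physics}; time slot 3 → {Algebra, Logic}; time slot 4 → {Civics, Art}. Each listed conflict is separated.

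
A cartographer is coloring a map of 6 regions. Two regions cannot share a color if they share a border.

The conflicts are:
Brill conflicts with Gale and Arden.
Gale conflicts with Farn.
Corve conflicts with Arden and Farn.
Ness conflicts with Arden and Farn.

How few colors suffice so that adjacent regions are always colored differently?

The cycle Ness-Farn-Gale-Brill-Arden-Ness has odd length 5, so it cannot be 2-colored; at least 3 colors are needed.
3 colors suffice: color 1 → {Arden, Farn}; color 2 → {Gale, Corve, Ness}; color 3 → {Brill}. No two conflicting regions share a color.

3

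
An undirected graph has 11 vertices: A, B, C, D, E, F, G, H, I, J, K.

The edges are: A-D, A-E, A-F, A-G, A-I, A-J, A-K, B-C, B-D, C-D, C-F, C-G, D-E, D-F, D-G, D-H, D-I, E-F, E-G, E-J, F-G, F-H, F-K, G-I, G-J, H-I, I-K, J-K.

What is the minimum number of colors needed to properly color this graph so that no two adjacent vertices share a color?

A, D, E, F, G are pairwise adjacent (a clique of size 5), so at least 5 colors are needed.
5 colors suffice: color red → {D, J}; color blue → {A, C, H}; color green → {B, F, I}; color yellow → {G, K}; color purple → {E}. No two adjacent vertices share a color.

5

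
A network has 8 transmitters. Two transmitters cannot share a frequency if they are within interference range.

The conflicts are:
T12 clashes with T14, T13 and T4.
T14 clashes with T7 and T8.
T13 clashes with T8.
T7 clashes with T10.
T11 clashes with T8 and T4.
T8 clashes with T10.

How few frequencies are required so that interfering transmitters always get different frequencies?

3

The cycle T11-T8-T14-T12-T4-T11 has odd length 5, so it cannot be 2-colored; at least 3 frequencies are needed.
Using 3 frequencies: T12=1, T14=2, T13=2, T7=1, T11=2, T8=1, T10=2, T4=3. No two conflicting transmitters share a frequency.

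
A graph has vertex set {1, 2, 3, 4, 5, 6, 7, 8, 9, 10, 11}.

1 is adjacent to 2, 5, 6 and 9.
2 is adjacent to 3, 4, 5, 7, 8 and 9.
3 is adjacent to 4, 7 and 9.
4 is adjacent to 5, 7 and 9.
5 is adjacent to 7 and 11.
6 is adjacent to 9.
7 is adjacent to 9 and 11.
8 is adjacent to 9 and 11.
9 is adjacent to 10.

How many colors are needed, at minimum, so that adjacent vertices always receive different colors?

2, 3, 4, 7, 9 are pairwise adjacent (a clique of size 5), so at least 5 colors are needed.
5 colors suffice: color a → {5, 9}; color b → {2, 6, 10, 11}; color c → {1, 7, 8}; color d → {4}; color e → {3}. Each edge has distinct colors on its endpoints.

5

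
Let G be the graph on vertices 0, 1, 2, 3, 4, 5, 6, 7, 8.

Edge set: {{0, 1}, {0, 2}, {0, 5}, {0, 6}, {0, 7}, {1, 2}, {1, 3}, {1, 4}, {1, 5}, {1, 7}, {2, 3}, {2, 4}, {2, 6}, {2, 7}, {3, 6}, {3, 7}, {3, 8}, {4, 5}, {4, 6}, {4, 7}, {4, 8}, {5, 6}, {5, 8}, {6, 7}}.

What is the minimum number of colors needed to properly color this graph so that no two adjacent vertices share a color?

4

2, 4, 6, 7 form a clique, so at least 4 colors are needed.
4 colors suffice: 0=b, 1=a, 2=c, 3=b, 4=b, 5=c, 6=a, 7=d, 8=a. Each edge has distinct colors on its endpoints.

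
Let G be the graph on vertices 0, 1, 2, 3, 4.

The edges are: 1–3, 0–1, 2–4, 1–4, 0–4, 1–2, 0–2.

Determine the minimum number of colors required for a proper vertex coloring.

0, 1, 2, 4 are mutually adjacent (a clique of size 4), so at least 4 colors are needed.
4 colors suffice: color a → {1}; color b → {0, 3}; color c → {4}; color d → {2}. Each edge has distinct colors on its endpoints.

4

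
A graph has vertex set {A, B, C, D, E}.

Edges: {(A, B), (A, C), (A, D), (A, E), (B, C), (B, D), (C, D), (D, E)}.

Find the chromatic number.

A, B, C, D are mutually adjacent (a clique of size 4), so at least 4 colors are needed.
One proper 4-coloring: A=1, B=3, C=4, D=2, E=3. Every edge joins two different colors.

4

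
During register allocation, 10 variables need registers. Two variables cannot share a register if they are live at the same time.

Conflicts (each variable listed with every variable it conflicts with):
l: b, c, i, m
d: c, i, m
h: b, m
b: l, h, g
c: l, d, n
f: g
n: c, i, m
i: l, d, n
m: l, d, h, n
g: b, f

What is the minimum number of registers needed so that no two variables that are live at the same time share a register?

2

d and m conflict, so at least 2 registers are needed.
2 registers suffice: register 1 → {b, c, f, i, m}; register 2 → {l, d, h, n, g}. No two conflicting variables share a register.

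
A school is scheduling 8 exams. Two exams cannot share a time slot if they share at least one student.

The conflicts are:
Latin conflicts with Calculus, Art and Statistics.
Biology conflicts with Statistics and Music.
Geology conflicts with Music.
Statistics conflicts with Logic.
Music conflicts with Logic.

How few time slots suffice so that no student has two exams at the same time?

Biology and Statistics conflict, so at least 2 time slots are needed.
2 time slots suffice: Latin=2, Biology=2, Geology=2, Calculus=1, Art=1, Statistics=1, Music=1, Logic=2. Each listed conflict is separated.

2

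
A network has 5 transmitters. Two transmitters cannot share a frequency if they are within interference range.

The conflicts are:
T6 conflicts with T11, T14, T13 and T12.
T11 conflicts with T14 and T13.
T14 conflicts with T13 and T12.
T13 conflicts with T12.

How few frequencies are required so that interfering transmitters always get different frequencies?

4

T6, T11, T14, T13 all conflict with each other, so at least 4 frequencies are needed.
4 frequencies suffice: frequency 1 → {T6}; frequency 2 → {T14}; frequency 3 → {T13}; frequency 4 → {T11, T12}. Each listed conflict is separated.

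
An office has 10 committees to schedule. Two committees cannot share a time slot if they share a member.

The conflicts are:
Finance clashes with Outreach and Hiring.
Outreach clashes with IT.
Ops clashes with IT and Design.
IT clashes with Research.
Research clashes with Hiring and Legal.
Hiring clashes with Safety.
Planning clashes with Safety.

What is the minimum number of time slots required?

The cycle Finance-Hiring-Research-IT-Outreach-Finance has odd length 5, so it cannot be 2-colored; at least 3 time slots are needed.
3 time slots suffice: time slot 1 → {Outreach, Ops, Research, Safety}; time slot 2 → {IT, Design, Hiring, Legal, Planning}; time slot 3 → {Finance}. Each listed conflict is separated.

3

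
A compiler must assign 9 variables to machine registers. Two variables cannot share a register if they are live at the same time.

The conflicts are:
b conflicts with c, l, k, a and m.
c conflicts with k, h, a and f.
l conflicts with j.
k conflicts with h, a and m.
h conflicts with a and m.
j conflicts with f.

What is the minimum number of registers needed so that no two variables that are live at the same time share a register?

4

c, k, h, a pairwise conflict, so at least 4 registers are needed.
4 registers suffice: register 1 → {l, k, f}; register 2 → {b, h, j}; register 3 → {c, m}; register 4 → {a}. Every pair that conflicts lands in different registers.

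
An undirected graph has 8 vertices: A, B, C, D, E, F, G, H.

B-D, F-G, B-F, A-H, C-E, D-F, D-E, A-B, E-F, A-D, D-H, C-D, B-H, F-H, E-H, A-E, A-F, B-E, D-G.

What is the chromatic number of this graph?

A, B, D, E, F, H are pairwise adjacent (a clique of size 6), so at least 6 colors are needed.
6 colors suffice: color 1 → {D}; color 2 → {E, G}; color 3 → {C, F}; color 4 → {H}; color 5 → {A}; color 6 → {B}. Every edge joins two different colors.

6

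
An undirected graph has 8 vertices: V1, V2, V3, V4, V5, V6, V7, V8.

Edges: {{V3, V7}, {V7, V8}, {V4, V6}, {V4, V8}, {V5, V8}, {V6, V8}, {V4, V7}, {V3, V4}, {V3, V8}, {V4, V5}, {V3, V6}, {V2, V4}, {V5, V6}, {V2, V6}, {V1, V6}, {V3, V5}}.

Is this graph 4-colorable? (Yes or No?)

No

V3, V4, V5, V6, V8 are mutually adjacent (a clique of size 5), so at least 5 colors are needed.
So 4 colors are not enough.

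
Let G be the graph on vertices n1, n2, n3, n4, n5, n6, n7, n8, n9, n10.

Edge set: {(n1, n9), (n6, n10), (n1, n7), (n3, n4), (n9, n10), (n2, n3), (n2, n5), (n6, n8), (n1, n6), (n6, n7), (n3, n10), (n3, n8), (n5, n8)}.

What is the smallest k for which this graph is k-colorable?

n1, n6, n7 form a triangle, so at least 3 colors are needed.
One proper 3-coloring: n1=2, n2=2, n3=1, n4=2, n5=1, n6=1, n7=3, n8=2, n9=1, n10=2. Every edge joins two different colors.

3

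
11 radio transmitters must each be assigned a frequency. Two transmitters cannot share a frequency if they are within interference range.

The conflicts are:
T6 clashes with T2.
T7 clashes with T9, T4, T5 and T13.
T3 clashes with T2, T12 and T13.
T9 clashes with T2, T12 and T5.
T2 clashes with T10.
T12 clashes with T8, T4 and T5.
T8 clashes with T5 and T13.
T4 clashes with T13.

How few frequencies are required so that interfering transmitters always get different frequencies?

T12, T8, T5 all conflict with each other, so at least 3 frequencies are needed.
Using 3 frequencies: T6=2, T7=1, T3=3, T9=3, T2=1, T10=2, T12=1, T8=3, T4=3, T5=2, T13=2. Every pair that conflicts lands in different frequencies.

3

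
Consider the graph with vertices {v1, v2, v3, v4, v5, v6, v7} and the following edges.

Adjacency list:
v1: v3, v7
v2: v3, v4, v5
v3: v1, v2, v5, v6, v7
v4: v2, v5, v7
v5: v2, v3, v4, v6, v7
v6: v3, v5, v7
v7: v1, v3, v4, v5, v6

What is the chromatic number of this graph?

v3, v5, v6, v7 form a clique, so at least 4 colors are needed.
One proper 4-coloring: v1=1, v2=2, v3=3, v4=3, v5=1, v6=4, v7=2. No two adjacent vertices share a color.

4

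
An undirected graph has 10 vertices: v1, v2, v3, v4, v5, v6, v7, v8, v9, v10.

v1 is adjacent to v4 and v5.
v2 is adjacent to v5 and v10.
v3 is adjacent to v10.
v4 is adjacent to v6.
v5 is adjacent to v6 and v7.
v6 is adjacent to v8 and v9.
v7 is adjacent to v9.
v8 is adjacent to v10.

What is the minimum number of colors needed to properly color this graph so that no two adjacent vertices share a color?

The cycle v8-v6-v5-v2-v10-v8 has odd length 5, so it cannot be 2-colored; at least 3 colors are needed.
3 colors suffice: color R → {v4, v5, v9, v10}; color B → {v1, v2, v3, v6, v7}; color G → {v8}. No two adjacent vertices share a color.

3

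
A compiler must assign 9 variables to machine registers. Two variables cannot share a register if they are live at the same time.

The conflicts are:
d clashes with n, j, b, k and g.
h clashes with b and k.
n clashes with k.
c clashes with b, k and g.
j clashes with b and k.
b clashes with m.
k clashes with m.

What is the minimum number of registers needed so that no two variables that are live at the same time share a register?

d, j, k are mutually in conflict, so at least 3 registers are needed.
3 registers suffice: d=2, h=2, n=3, c=2, j=3, b=1, k=1, g=1, m=2. Every pair that conflicts lands in different registers.

3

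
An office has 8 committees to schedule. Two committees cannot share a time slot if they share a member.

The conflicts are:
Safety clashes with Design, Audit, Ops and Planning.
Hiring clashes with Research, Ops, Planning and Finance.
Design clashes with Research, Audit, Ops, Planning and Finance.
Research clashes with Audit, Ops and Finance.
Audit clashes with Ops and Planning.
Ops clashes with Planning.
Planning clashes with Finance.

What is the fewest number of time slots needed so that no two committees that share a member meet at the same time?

5

Safety, Design, Audit, Ops, Planning all conflict with each other, so at least 5 time slots are needed.
5 time slots suffice: time slot 1 → {Ops, Finance}; time slot 2 → {Research, Planning}; time slot 3 → {Hiring, Design}; time slot 4 → {Audit}; time slot 5 → {Safety}. Each listed conflict is separated.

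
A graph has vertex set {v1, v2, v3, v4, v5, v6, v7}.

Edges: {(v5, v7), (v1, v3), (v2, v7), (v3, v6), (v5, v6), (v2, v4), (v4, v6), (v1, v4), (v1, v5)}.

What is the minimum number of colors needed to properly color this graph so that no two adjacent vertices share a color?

3

The cycle v6-v5-v7-v2-v4-v6 has odd length 5, so it cannot be 2-colored; at least 3 colors are needed.
3 colors suffice: v1=B, v2=G, v3=R, v4=R, v5=R, v6=B, v7=B. Each edge has distinct colors on its endpoints.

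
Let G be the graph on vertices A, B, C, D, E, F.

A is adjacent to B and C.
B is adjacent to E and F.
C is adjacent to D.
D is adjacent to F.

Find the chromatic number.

The cycle D-C-A-B-F-D has odd length 5, so it cannot be 2-colored; at least 3 colors are needed.
3 colors suffice: color 1 → {B, C}; color 2 → {A, E, F}; color 3 → {D}. Every edge joins two different colors.

3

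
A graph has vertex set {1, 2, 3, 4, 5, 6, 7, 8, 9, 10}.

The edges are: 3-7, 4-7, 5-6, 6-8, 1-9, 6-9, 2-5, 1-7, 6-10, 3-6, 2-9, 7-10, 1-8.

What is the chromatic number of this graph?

3

The cycle 6-9-1-7-3-6 has odd length 5, so it cannot be 2-colored; at least 3 colors are needed.
3 colors suffice: color red → {2, 6, 7}; color blue → {1, 3, 4, 5, 10}; color green → {8, 9}. Each edge has distinct colors on its endpoints.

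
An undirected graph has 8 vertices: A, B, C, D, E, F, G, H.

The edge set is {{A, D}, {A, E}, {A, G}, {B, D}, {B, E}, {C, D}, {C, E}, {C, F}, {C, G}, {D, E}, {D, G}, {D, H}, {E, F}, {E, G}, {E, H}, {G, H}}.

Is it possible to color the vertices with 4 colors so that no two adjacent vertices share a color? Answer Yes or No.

Yes

The chromatic number is 4. A, D, E, G are mutually adjacent (a clique of size 4), so at least 4 colors are needed.
A valid assignment using 4 colors: A=4, B=3, C=4, D=2, E=1, F=2, G=3, H=4.
That is already a proper 4-coloring.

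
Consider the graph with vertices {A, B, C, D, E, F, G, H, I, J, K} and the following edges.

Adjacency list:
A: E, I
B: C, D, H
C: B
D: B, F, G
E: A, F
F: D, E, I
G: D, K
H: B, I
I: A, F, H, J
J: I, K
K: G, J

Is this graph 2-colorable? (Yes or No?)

The cycle I-H-B-D-F-I has odd length 5, so it cannot be 2-colored; at least 3 colors are needed.
So 2 colors are not enough.

No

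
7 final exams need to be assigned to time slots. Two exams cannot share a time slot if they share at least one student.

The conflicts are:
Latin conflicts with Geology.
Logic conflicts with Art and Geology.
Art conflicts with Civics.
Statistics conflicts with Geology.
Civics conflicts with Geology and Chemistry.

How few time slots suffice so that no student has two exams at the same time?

Statistics and Geology conflict, so at least 2 time slots are needed.
2 time slots suffice: time slot 1 → {Art, Geology, Chemistry}; time slot 2 → {Latin, Logic, Statistics, Civics}. Every pair that conflicts lands in different time slots.

2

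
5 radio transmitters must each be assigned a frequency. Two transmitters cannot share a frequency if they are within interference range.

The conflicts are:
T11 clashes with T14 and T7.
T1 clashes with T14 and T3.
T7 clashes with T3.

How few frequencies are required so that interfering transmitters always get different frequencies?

The cycle T11-T7-T3-T1-T14-T11 has odd length 5, so it cannot be 2-colored; at least 3 frequencies are needed.
3 frequencies suffice: frequency 1 → {T11, T3}; frequency 2 → {T14, T7}; frequency 3 → {T1}. No two conflicting transmitters share a frequency.

3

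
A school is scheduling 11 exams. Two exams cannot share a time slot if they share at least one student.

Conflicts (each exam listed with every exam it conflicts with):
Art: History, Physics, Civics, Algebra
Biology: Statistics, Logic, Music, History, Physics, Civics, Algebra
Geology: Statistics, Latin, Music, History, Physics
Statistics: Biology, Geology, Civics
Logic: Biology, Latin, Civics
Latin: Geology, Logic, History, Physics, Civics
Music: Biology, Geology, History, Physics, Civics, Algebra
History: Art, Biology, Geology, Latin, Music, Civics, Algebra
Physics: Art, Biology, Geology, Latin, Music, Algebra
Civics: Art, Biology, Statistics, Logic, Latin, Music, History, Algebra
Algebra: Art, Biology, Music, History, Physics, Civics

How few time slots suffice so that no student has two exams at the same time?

5

Biology, Music, History, Civics, Algebra all conflict with each other, so at least 5 time slots are needed.
A valid assignment using 5 time slots: Art=2, Biology=2, Geology=5, Statistics=3, Logic=3, Latin=2, Music=4, History=3, Physics=1, Civics=1, Algebra=5. Every pair that conflicts lands in different time slots.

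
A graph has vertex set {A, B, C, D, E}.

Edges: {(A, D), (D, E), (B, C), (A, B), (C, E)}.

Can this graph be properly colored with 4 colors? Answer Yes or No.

Yes

The chromatic number is 3. The cycle B-A-D-E-C-B has odd length 5, so it cannot be 2-colored; at least 3 colors are needed.
One proper 3-coloring: A=2, B=3, C=1, D=1, E=2.
Since 4 ≥ 3, a proper 4-coloring certainly exists.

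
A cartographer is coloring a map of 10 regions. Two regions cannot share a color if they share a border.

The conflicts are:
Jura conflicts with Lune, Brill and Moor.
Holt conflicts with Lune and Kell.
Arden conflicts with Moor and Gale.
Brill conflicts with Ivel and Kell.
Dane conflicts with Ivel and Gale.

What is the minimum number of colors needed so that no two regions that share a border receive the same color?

3

The cycle Lune-Jura-Brill-Kell-Holt-Lune has odd length 5, so it cannot be 2-colored; at least 3 colors are needed.
3 colors suffice: color 1 → {Jura, Arden, Ivel, Kell}; color 2 → {Holt, Brill, Dane, Moor}; color 3 → {Lune, Gale}. Each listed conflict is separated.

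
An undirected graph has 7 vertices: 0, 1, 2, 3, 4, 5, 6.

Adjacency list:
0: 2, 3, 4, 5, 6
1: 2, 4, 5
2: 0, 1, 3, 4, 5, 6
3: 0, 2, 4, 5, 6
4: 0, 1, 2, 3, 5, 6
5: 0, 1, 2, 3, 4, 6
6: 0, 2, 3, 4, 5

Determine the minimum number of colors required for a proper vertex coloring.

6

0, 2, 3, 4, 5, 6 are pairwise adjacent (a clique of size 6), so at least 6 colors are needed.
One proper 6-coloring: 0=purple, 1=yellow, 2=red, 3=yellow, 4=green, 5=blue, 6=orange. Each edge has distinct colors on its endpoints.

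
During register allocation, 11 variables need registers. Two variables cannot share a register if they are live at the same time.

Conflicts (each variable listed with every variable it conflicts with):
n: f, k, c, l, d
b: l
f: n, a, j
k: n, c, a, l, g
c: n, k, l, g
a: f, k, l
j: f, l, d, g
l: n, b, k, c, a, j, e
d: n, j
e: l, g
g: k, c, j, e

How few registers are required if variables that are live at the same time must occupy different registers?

n, k, c, l all conflict with each other, so at least 4 registers are needed.
4 registers suffice: register 1 → {f, l, d, g}; register 2 → {b, k, j, e}; register 3 → {n, a}; register 4 → {c}. Every pair that conflicts lands in different registers.

4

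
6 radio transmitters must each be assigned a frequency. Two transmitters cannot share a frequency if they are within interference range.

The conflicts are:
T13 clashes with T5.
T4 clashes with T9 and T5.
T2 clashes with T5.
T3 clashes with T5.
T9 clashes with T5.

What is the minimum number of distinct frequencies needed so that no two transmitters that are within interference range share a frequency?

3

T4, T9, T5 are mutually in conflict, so at least 3 frequencies are needed.
3 frequencies suffice: frequency 1 → {T5}; frequency 2 → {T13, T2, T3, T9}; frequency 3 → {T4}. No two conflicting transmitters share a frequency.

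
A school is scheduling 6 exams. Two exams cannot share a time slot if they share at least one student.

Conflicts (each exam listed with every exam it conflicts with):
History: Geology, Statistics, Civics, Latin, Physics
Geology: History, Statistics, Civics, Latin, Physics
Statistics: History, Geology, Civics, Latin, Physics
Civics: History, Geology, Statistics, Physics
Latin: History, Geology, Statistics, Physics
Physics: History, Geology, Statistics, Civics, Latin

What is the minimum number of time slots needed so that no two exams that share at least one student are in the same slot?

History, Geology, Statistics, Latin, Physics are mutually in conflict, so at least 5 time slots are needed.
Using 5 time slots: History=2, Geology=3, Statistics=4, Civics=5, Latin=5, Physics=1. Each listed conflict is separated.

5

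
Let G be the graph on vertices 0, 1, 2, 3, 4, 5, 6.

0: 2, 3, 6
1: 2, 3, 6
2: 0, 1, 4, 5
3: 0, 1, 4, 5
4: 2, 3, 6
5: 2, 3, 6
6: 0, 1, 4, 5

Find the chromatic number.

2

5 and 6 are adjacent, so at least 2 colors are needed.
2 colors suffice: color red → {2, 3, 6}; color blue → {0, 1, 4, 5}. Every edge joins two different colors.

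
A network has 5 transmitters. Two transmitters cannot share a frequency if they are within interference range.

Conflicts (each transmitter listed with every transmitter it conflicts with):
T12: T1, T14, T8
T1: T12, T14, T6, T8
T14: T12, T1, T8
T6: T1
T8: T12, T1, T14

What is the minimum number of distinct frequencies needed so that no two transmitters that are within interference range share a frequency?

T12, T1, T14, T8 are mutually in conflict, so at least 4 frequencies are needed.
4 frequencies suffice: frequency 1 → {T1}; frequency 2 → {T6, T8}; frequency 3 → {T14}; frequency 4 → {T12}. Each listed conflict is separated.

4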